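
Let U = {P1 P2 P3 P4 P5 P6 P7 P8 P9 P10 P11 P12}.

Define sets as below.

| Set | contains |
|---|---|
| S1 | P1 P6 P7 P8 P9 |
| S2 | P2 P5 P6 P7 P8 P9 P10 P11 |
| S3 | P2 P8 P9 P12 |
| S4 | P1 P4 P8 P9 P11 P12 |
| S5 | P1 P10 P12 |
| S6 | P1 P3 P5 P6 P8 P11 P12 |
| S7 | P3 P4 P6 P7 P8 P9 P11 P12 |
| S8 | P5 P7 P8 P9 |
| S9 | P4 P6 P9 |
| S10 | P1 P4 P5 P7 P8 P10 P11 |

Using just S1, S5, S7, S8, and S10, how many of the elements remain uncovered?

1

Union of S1, S5, S7, S8, S10 = {P1, P3, P4, P5, P6, P7, P8, P9, P10, P11, P12}.
Not covered: P2 — 1 element.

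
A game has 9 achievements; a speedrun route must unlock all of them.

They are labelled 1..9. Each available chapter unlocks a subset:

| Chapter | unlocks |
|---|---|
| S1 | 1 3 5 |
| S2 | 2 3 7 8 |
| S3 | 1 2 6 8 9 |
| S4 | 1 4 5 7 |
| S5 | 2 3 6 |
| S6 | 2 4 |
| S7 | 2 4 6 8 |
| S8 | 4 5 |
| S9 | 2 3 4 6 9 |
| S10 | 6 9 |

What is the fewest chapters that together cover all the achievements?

3

S1 and S3 and S4 together: S1 ∪ S3 ∪ S4 = {1, 2, 3, 4, 5, 6, 7, 8, 9} — every achievement is covered.
No 2 of the 10 chapters cover everything (all 45 combinations miss at least one achievement), so 3 is optimal.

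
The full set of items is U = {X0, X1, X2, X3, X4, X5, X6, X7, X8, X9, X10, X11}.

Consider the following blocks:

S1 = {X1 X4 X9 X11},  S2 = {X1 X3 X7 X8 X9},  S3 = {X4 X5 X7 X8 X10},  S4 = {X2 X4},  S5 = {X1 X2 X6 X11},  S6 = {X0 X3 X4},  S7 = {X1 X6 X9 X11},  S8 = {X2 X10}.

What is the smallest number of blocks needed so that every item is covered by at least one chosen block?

Take {S2, S3, S5, S6}. Their union is {X0, X1, X2, X3, X4, X5, X6, X7, X8, X9, X10, X11}, which is all 12 items.
Only S6 contains X0, so S6 is forced; the remaining 9 items need at least 3 more blocks (each remaining block adds at most 4) — so at least 4 blocks are needed, and 4 is optimal.

4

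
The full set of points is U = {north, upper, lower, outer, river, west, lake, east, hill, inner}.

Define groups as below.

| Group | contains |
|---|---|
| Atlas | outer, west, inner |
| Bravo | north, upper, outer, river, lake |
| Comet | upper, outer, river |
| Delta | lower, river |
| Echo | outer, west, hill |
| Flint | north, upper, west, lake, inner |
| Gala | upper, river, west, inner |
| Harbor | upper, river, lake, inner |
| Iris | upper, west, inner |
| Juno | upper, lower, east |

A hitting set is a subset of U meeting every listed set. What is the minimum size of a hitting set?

3

Take H = {upper, lower, outer}. Each listed group contains at least one of these, so H is a hitting set of size 3.
No choice of 2 points meets every group, so 3 is the minimum.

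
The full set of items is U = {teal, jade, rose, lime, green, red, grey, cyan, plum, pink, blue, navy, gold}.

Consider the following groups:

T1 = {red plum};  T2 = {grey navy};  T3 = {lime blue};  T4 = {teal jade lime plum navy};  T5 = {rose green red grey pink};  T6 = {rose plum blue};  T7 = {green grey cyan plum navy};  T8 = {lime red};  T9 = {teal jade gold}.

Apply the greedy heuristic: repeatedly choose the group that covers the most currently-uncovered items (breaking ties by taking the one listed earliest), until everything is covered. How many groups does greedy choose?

Greedy: pick T4 (covers 5 new) → pick T5 (covers 5 new) → pick T3 (covers 1 new) → pick T7 (covers 1 new) → pick T9 (covers 1 new). Total picks: 5.
(The true minimum cover uses only 4 groups, so greedy is not optimal here.)

5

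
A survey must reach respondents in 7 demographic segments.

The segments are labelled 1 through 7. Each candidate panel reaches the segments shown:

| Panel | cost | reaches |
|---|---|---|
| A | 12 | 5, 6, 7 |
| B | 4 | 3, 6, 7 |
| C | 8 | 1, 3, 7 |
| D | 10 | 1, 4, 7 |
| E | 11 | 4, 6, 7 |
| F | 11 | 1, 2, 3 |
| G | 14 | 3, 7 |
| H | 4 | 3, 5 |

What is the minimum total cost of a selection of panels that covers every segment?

E, F, H together cover every segment (E ∪ F ∪ H = {1, 2, 3, 4, 5, 6, 7}); total cost 11 + 11 + 4 = 26.
The greedy pick B, H, D, F costs 29; no covering selection beats 26.

26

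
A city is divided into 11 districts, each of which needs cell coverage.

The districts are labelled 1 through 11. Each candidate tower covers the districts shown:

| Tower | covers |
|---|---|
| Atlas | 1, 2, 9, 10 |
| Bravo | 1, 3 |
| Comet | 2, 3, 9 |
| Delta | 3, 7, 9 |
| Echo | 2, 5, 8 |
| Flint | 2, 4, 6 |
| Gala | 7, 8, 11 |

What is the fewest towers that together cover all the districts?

Atlas and Delta and Echo and Flint and Gala together: Atlas ∪ Delta ∪ Echo ∪ Flint ∪ Gala = {1, 2, 3, 4, 5, 6, 7, 8, 9, 10, 11} — every district is covered.
No 4 of the 7 towers cover everything (all 35 combinations miss at least one district), so 5 is optimal.

5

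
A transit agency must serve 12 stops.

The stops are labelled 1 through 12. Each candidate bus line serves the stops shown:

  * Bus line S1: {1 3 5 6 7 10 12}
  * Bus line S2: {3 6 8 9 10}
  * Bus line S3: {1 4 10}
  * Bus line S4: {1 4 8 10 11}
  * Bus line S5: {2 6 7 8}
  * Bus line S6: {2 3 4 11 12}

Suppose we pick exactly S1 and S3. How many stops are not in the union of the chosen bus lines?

4

Union of S1, S3 = {1, 3, 4, 5, 6, 7, 10, 12}.
Not covered: 2, 8, 9, 11 — 4 stops.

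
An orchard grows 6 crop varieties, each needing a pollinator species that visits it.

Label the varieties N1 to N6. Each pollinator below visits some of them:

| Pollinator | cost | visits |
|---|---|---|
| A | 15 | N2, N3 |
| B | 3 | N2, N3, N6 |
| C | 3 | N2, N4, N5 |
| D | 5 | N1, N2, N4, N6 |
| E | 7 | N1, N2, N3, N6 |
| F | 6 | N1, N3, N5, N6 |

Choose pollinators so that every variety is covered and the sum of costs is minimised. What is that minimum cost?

C, F together cover every variety (C ∪ F = {N1, N2, N3, N4, N5, N6}); total cost 3 + 6 = 9.
The greedy pick B, C, D costs 11; no covering selection beats 9.

9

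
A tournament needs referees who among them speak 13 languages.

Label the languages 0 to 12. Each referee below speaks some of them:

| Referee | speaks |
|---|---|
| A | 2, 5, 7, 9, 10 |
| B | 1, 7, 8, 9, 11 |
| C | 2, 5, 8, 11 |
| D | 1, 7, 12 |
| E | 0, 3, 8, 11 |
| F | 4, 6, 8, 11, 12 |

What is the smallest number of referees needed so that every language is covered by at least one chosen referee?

Take {A, B, E, F}. Their union is {0, 1, 2, 3, 4, 5, 6, 7, 8, 9, 10, 11, 12}, which is all 13 languages.
No 3 of the 6 referees cover everything (all 20 combinations miss at least one language), so 4 is optimal.

4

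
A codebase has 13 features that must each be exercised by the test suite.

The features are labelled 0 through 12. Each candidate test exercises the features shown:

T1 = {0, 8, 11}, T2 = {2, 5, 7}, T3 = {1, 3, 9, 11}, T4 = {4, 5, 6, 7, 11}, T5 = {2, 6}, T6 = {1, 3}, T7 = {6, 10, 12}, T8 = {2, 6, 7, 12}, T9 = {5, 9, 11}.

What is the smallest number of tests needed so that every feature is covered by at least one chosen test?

Take {T1, T3, T4, T5, T7}. Their union is {0, 1, 2, 3, 4, 5, 6, 7, 8, 9, 10, 11, 12}, which is all 13 features.
No 4 of the 9 tests cover everything (all 126 combinations miss at least one feature), so 5 is optimal.

5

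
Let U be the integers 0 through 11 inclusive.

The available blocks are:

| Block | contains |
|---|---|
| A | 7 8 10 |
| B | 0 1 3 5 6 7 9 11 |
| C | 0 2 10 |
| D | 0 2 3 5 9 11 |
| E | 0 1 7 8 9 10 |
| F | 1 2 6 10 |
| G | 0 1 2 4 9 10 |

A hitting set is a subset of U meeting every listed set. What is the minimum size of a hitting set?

2

H = {2, 7} meets every block (each contains at least one member of H), and |H| = 2.
The blocks A, D are pairwise disjoint, so any hitting set needs a separate point for each — at least 2. Hence 2 is optimal.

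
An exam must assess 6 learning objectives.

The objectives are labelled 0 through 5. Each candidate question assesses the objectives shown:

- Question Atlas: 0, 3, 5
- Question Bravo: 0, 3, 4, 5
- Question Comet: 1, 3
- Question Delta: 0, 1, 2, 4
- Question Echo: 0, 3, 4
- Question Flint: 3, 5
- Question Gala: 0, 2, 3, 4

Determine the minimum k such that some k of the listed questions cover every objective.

2

Atlas and Delta together: Atlas ∪ Delta = {0, 1, 2, 3, 4, 5} — every objective is covered.
No single question has all 6 objectives (the largest, Bravo, has 4), so 2 is optimal.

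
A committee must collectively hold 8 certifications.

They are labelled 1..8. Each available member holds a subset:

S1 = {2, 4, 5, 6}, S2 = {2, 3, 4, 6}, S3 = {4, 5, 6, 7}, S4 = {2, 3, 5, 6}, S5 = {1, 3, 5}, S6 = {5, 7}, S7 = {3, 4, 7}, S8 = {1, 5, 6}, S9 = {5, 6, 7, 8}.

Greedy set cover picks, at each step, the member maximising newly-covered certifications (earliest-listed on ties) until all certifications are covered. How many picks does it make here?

Greedy: pick S1 (covers 4 new) → pick S5 (covers 2 new) → pick S9 (covers 2 new). Total picks: 3.

3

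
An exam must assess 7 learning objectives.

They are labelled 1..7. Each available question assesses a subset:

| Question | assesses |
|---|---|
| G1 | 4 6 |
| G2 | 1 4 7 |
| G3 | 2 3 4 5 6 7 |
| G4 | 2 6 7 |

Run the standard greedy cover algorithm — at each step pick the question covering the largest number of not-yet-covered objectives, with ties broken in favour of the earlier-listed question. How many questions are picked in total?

Greedy: pick G3 (covers 6 new) → pick G2 (covers 1 new). Total picks: 2.

2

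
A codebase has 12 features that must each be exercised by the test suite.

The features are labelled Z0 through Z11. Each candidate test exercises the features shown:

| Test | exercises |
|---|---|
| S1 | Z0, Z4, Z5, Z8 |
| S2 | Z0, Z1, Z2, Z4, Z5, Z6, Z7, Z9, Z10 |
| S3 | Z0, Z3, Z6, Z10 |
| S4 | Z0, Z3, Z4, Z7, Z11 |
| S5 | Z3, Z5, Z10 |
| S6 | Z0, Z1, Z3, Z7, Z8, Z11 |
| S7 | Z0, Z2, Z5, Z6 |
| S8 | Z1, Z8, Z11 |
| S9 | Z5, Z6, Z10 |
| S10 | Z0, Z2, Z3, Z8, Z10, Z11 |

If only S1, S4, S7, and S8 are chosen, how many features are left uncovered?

Union of S1, S4, S7, S8 = {Z0, Z1, Z2, Z3, Z4, Z5, Z6, Z7, Z8, Z11}.
Not covered: Z9, Z10 — 2 features.

2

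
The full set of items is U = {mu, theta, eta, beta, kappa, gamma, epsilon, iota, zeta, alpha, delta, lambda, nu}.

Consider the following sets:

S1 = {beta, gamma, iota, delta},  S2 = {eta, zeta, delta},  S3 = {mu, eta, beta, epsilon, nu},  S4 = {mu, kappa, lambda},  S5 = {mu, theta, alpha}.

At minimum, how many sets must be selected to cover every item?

S1, S2, S3, S4, and S5 cover everything between them: the union {mu, theta, eta, beta, kappa, gamma, epsilon, iota, zeta, alpha, delta, lambda, nu} is all of U.
No 4 of the 5 sets cover everything (all 5 combinations miss at least one item), so 5 is optimal.

5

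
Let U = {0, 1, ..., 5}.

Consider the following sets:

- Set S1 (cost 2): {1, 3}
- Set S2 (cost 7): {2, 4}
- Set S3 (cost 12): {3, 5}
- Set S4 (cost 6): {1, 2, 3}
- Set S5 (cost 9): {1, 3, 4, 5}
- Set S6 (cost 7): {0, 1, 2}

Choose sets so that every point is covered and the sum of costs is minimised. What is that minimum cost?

16

S5, S6 together cover every point (S5 ∪ S6 = {0, 1, 2, 3, 4, 5}); total cost 9 + 7 = 16.
The greedy pick S1, S2, S6, S5 costs 25; no covering selection beats 16.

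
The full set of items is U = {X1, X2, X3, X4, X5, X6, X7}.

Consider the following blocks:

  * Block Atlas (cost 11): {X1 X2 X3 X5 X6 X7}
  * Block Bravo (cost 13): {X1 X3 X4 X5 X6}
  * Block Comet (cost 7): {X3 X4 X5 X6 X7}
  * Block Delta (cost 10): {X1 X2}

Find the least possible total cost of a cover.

Comet, Delta together cover every item (Comet ∪ Delta = {X1, X2, X3, X4, X5, X6, X7}); total cost 7 + 10 = 17.
No covering selection has total cost below 17.

17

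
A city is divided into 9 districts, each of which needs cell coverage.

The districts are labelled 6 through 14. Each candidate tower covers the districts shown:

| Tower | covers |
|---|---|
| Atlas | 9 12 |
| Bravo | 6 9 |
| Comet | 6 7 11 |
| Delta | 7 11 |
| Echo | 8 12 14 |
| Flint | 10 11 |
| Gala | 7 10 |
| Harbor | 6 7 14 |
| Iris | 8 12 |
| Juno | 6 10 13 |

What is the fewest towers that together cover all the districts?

4

Take {Atlas, Delta, Echo, Juno}. Their union is {6, 7, 8, 9, 10, 11, 12, 13, 14}, which is all 9 districts.
No 3 of the 10 towers cover everything (all 120 combinations miss at least one district), so 4 is optimal.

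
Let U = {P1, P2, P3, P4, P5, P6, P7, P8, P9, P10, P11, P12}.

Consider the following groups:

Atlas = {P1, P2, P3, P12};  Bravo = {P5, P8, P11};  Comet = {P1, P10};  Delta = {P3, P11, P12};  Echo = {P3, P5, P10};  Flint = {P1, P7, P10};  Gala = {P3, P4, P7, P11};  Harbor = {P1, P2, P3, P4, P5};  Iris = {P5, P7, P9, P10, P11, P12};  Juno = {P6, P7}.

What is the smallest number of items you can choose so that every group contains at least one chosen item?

4

H = {P3, P5, P6, P10} meets every group (each contains at least one member of H), and |H| = 4.
No choice of 3 items meets every group, so 4 is the minimum.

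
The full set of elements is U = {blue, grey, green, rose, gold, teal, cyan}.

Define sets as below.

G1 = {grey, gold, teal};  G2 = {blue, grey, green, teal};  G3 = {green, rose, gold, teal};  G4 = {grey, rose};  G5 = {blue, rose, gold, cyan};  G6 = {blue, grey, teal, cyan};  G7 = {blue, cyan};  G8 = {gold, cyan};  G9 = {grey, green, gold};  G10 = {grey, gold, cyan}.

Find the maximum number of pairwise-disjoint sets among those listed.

2

G7, G9 are pairwise disjoint (G7={blue,cyan}; G9={grey,green,gold}).
Every remaining set overlaps one of these, and no 3 of the listed sets are pairwise disjoint, so 2 is the maximum.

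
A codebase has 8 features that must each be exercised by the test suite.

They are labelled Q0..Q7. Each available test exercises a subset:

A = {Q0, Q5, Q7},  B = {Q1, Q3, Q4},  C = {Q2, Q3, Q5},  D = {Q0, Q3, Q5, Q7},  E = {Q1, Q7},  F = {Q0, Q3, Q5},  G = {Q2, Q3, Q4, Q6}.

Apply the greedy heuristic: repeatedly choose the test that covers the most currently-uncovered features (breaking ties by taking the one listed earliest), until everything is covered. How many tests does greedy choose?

Greedy: pick D (covers 4 new) → pick G (covers 3 new) → pick B (covers 1 new). Total picks: 3.

3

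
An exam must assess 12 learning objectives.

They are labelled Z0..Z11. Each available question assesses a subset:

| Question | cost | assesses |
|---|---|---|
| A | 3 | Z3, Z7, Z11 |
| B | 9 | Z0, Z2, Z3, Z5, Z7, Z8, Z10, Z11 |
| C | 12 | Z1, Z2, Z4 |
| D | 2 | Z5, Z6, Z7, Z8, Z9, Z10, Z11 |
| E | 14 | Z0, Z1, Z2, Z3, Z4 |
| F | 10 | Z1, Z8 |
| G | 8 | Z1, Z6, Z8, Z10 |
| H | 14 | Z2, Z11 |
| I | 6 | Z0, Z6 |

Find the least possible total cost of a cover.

D, E together cover every objective (D ∪ E = {Z0, Z1, Z2, Z3, Z4, Z5, Z6, Z7, Z8, Z9, Z10, Z11}); total cost 2 + 14 = 16.
No covering selection has total cost below 16.

16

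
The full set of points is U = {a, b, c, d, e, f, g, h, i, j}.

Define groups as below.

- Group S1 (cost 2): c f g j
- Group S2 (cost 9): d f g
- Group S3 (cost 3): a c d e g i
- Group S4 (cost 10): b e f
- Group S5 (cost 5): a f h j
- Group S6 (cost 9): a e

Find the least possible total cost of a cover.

18

S3, S4, S5 together cover every point (S3 ∪ S4 ∪ S5 = {a, b, c, d, e, f, g, h, i, j}); total cost 3 + 10 + 5 = 18.
The greedy pick S1, S3, S5, S4 costs 20; no covering selection beats 18.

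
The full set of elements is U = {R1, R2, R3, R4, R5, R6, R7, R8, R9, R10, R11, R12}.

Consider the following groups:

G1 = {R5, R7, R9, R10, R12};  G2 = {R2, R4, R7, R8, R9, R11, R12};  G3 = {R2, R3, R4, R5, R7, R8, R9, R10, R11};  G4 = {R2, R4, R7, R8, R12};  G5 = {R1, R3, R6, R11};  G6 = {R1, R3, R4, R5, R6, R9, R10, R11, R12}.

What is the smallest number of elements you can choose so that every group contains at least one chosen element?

2

The 2 elements {R6, R7} hit every group.
The groups G4, G5 are pairwise disjoint, so any hitting set needs a separate element for each — at least 2. Hence 2 is optimal.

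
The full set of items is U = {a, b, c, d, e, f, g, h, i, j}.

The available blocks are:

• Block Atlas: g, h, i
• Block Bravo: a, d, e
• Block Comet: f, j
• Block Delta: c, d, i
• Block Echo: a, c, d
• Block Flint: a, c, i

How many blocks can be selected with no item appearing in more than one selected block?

3

Atlas, Comet, Echo are pairwise disjoint (Atlas={g,h,i}; Comet={f,j}; Echo={a,c,d}).
Every remaining block overlaps one of these, and no 4 of the listed blocks are pairwise disjoint, so 3 is the maximum.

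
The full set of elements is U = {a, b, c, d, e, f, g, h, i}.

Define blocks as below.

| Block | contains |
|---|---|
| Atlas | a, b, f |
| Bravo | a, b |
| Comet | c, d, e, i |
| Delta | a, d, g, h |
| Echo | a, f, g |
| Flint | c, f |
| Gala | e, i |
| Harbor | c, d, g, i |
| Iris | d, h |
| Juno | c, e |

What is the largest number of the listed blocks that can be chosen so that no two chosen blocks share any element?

4

Bravo, Flint, Gala, Iris are pairwise disjoint (Bravo={a,b}; Flint={c,f}; Gala={e,i}; Iris={d,h}).
Every remaining block overlaps one of these, and no 5 of the listed blocks are pairwise disjoint, so 4 is the maximum.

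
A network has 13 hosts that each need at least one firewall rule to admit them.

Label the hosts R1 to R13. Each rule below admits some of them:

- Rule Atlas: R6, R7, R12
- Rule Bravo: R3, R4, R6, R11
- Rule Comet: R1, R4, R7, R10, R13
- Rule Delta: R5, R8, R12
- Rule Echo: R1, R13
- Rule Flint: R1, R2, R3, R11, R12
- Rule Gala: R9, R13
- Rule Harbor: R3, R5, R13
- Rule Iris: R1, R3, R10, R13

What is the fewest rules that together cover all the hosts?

5

Atlas and Comet and Delta and Flint and Gala together: Atlas ∪ Comet ∪ Delta ∪ Flint ∪ Gala = {R1, R2, R3, R4, R5, R6, R7, R8, R9, R10, R11, R12, R13} — every host is covered.
No 4 of the 9 rules cover everything (all 126 combinations miss at least one host), so 5 is optimal.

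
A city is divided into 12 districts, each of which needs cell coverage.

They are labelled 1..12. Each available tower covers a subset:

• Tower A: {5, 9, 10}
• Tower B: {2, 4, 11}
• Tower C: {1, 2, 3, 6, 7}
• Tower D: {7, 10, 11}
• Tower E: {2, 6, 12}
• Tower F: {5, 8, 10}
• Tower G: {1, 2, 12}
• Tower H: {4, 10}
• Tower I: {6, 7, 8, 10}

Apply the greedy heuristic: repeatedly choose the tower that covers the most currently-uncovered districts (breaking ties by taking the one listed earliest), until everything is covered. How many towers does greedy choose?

Greedy: pick C (covers 5 new) → pick A (covers 3 new) → pick B (covers 2 new) → pick E (covers 1 new) → pick F (covers 1 new). Total picks: 5.

5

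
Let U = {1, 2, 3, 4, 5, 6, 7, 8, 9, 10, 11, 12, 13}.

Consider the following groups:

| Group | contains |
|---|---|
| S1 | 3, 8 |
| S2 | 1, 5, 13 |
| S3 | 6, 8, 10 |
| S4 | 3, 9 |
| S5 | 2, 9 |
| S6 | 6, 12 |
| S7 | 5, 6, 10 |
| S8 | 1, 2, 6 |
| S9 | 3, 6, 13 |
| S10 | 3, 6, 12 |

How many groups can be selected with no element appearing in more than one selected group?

4

S1, S2, S5, S6 are pairwise disjoint (S1={3,8}; S2={1,5,13}; S5={2,9}; S6={6,12}).
Every remaining group overlaps one of these, and no 5 of the listed groups are pairwise disjoint, so 4 is the maximum.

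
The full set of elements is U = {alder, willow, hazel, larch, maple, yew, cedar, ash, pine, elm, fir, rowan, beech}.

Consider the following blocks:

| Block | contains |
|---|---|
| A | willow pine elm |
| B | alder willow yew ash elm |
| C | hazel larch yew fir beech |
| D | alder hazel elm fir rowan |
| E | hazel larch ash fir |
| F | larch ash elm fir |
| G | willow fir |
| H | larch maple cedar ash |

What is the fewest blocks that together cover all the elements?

4

Take {A, C, D, H}. Their union is {alder, willow, hazel, larch, maple, yew, cedar, ash, pine, elm, fir, rowan, beech}, which is all 13 elements.
No 3 of the 8 blocks cover everything (all 56 combinations miss at least one element), so 4 is optimal.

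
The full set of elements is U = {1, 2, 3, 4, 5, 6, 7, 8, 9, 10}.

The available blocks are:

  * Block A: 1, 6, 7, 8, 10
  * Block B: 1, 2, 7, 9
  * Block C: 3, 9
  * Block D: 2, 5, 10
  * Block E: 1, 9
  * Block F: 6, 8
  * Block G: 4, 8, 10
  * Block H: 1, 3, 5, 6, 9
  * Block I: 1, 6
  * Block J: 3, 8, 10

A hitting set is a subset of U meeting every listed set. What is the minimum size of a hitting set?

3

T = {6, 9, 10} meets every block (each contains at least one member of T), and |T| = 3.
The blocks D, E, F are pairwise disjoint, so any hitting set needs a separate element for each — at least 3. Hence 3 is optimal.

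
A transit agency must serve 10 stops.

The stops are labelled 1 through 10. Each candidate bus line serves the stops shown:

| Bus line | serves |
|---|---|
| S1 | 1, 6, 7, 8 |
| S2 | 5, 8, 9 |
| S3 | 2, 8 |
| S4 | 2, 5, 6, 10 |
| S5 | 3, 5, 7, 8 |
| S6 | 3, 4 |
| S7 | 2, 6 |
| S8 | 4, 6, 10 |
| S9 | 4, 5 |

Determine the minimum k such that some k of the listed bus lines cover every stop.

Take {S1, S2, S4, S6}. Their union is {1, 2, 3, 4, 5, 6, 7, 8, 9, 10}, which is all 10 stops.
Only S2 contains 9, so S2 is forced; the remaining 7 stops need at least 3 more bus lines (each remaining bus line adds at most 3) — so at least 4 bus lines are needed, and 4 is optimal.

4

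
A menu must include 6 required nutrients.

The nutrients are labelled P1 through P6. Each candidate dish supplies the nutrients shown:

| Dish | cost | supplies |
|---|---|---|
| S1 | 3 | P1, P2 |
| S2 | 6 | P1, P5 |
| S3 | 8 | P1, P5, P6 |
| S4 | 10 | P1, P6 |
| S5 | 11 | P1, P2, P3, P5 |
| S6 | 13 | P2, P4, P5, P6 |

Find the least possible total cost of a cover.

S5, S6 together cover every nutrient (S5 ∪ S6 = {P1, P2, P3, P4, P5, P6}); total cost 11 + 13 = 24.
The greedy pick S1, S3, S5, S6 costs 35; no covering selection beats 24.

24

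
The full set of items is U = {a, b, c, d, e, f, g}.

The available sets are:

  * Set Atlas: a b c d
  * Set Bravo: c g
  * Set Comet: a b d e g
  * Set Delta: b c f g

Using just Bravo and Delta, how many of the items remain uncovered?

3

Union of Bravo, Delta = {b, c, f, g}.
Not covered: a, d, e — 3 items.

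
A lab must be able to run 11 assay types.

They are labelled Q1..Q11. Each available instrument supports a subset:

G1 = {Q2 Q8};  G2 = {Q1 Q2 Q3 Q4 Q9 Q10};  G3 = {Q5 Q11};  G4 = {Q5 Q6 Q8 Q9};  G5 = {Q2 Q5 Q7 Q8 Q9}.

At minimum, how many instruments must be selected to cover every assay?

4

Take {G2, G3, G4, G5}. Their union is {Q1, Q2, Q3, Q4, Q5, Q6, Q7, Q8, Q9, Q10, Q11}, which is all 11 assays.
No 3 of the 5 instruments cover everything (all 10 combinations miss at least one assay), so 4 is optimal.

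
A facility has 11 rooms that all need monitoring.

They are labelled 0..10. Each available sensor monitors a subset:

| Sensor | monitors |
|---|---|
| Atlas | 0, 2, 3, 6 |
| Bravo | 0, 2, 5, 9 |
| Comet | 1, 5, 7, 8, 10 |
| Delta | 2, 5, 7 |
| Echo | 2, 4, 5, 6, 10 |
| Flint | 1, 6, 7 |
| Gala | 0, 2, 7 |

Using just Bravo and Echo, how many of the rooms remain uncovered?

4

Union of Bravo, Echo = {0, 2, 4, 5, 6, 9, 10}.
Not covered: 1, 3, 7, 8 — 4 rooms.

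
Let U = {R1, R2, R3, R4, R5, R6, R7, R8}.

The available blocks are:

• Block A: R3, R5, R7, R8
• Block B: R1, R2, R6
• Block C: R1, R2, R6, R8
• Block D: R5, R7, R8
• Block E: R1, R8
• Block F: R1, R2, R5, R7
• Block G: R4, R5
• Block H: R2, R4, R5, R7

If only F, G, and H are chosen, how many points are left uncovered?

Union of F, G, H = {R1, R2, R4, R5, R7}.
Not covered: R3, R6, R8 — 3 points.

3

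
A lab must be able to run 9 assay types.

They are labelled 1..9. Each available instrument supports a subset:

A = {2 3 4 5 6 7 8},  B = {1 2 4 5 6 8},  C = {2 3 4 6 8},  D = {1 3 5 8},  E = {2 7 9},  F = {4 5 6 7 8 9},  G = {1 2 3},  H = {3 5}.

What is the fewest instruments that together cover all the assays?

2

Take {F, G}. Their union is {1, 2, 3, 4, 5, 6, 7, 8, 9}, which is all 9 assays.
No single instrument has all 9 assays (the largest, A, has 7), so 2 is optimal.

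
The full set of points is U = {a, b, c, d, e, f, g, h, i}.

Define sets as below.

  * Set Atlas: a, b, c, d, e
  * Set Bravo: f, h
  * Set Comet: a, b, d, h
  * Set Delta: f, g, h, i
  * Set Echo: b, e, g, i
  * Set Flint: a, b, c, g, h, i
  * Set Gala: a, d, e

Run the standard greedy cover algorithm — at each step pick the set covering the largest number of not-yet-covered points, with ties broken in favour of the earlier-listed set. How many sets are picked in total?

Greedy: pick Flint (covers 6 new) → pick Atlas (covers 2 new) → pick Bravo (covers 1 new). Total picks: 3.
(The true minimum cover uses only 2 sets, so greedy is not optimal here.)

3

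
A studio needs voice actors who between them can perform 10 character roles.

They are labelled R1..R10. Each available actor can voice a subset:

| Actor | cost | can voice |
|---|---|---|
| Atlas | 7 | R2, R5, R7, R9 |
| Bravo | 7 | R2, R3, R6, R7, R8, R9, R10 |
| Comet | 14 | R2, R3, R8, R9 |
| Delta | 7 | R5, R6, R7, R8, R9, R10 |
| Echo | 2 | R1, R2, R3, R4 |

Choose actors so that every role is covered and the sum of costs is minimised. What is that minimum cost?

9

Delta, Echo together cover every role (Delta ∪ Echo = {R1, R2, R3, R4, R5, R6, R7, R8, R9, R10}); total cost 7 + 2 = 9.
No covering selection has total cost below 9.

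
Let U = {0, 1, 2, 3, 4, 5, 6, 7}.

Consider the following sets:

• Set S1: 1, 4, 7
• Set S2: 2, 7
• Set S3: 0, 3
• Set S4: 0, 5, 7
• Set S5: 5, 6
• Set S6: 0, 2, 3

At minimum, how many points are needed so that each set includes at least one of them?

H = {0, 6, 7} meets every set (each contains at least one member of H), and |H| = 3.
The sets S1, S5, S6 are pairwise disjoint, so any hitting set needs a separate point for each — at least 3. Hence 3 is optimal.

3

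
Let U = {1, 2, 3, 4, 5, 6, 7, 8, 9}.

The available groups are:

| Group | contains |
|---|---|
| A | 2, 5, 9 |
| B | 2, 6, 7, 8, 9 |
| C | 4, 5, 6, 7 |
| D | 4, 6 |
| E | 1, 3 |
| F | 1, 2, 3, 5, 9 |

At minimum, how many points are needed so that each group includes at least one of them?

3

H = {3, 4, 9} meets every group (each contains at least one member of H), and |H| = 3.
The groups A, D, E are pairwise disjoint, so any hitting set needs a separate point for each — at least 3. Hence 3 is optimal.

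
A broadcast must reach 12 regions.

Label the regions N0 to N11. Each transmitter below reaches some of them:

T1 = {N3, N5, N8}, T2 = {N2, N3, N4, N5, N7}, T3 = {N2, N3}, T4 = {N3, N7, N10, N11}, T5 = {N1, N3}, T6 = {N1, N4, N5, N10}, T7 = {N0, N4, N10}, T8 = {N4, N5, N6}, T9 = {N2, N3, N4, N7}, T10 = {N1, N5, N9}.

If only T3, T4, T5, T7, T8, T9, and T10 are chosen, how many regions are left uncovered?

Union of T3, T4, T5, T7, T8, T9, T10 = {N0, N1, N2, N3, N4, N5, N6, N7, N9, N10, N11}.
Not covered: N8 — 1 region.

1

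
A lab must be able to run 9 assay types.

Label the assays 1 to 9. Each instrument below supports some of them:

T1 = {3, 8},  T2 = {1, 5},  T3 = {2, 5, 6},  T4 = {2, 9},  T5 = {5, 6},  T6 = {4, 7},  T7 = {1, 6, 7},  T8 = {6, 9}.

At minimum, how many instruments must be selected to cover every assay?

5

Take {T1, T2, T4, T6, T7}. Their union is {1, 2, 3, 4, 5, 6, 7, 8, 9}, which is all 9 assays.
No 4 of the 8 instruments cover everything (all 70 combinations miss at least one assay), so 5 is optimal.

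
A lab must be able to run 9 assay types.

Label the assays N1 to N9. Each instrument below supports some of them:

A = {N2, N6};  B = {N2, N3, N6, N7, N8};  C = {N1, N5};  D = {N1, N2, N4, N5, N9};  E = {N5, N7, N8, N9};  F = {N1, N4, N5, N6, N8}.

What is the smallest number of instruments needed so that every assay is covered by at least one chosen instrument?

Take {B, D}. Their union is {N1, N2, N3, N4, N5, N6, N7, N8, N9}, which is all 9 assays.
No single instrument has all 9 assays (the largest, B, has 5), so 2 is optimal.

2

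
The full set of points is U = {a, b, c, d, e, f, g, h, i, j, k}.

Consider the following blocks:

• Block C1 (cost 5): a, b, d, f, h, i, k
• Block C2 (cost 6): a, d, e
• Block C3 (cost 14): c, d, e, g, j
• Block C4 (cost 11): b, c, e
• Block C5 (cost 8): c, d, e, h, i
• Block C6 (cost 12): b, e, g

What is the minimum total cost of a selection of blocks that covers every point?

C1, C3 together cover every point (C1 ∪ C3 = {a, b, c, d, e, f, g, h, i, j, k}); total cost 5 + 14 = 19.
No covering selection has total cost below 19.

19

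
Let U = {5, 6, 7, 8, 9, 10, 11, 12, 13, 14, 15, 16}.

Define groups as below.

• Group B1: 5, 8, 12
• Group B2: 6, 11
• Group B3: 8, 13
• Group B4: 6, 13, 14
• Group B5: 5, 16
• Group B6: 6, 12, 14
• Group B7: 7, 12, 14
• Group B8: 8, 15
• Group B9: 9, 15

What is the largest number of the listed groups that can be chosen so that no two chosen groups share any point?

B2, B3, B5, B7, B9 are pairwise disjoint (B2={6,11}; B3={8,13}; B5={5,16}; B7={7,12,14}; B9={9,15}).
Every remaining group overlaps one of these, and no 6 of the listed groups are pairwise disjoint, so 5 is the maximum.

5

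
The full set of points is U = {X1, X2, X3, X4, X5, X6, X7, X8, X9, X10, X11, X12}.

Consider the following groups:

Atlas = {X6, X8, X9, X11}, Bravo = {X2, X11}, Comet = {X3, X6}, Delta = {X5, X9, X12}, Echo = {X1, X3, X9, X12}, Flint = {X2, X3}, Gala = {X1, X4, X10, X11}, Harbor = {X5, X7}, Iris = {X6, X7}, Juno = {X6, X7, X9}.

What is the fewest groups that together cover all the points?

Atlas, Bravo, Echo, Gala, and Harbor cover everything between them: the union {X1, X2, X3, X4, X5, X6, X7, X8, X9, X10, X11, X12} is all of U.
No 4 of the 10 groups cover everything (all 210 combinations miss at least one point), so 5 is optimal.

5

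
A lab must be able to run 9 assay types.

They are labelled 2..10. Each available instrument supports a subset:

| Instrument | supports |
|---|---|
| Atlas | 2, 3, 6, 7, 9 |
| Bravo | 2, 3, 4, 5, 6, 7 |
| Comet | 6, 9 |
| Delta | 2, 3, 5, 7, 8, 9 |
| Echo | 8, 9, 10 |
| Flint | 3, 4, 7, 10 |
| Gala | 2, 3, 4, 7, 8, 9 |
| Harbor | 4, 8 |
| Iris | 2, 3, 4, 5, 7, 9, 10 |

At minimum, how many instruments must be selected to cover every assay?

Take {Bravo, Echo}. Their union is {2, 3, 4, 5, 6, 7, 8, 9, 10}, which is all 9 assays.
No single instrument has all 9 assays (the largest, Iris, has 7), so 2 is optimal.

2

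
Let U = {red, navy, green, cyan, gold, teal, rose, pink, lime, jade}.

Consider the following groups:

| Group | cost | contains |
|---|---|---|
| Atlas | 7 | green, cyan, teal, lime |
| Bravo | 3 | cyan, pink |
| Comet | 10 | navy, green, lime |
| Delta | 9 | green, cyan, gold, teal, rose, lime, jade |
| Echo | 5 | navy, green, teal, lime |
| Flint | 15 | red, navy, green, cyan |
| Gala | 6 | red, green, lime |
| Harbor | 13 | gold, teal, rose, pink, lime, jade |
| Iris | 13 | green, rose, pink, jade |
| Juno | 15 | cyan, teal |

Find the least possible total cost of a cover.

23

Bravo, Delta, Echo, Gala together cover every item (Bravo ∪ Delta ∪ Echo ∪ Gala = {red, navy, green, cyan, gold, teal, rose, pink, lime, jade}); total cost 3 + 9 + 5 + 6 = 23.
No covering selection has total cost below 23.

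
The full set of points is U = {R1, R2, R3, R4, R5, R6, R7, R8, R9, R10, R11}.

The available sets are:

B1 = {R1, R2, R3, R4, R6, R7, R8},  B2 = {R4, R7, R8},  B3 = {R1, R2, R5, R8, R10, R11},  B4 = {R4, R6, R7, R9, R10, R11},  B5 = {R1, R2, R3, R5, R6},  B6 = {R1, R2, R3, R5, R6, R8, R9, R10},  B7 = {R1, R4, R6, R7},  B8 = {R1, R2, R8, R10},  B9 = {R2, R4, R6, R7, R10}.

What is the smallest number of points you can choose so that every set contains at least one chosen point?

2

Take H = {R6, R8}. Each listed set contains at least one of these, so H is a hitting set of size 2.
The sets B2, B5 are pairwise disjoint, so any hitting set needs a separate point for each — at least 2. Hence 2 is optimal.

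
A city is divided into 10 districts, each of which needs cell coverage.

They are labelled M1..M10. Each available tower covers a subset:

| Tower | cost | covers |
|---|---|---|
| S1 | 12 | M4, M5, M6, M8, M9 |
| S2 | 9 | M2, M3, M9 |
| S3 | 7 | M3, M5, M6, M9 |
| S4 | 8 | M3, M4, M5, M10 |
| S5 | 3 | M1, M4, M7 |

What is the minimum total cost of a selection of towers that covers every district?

S1, S2, S4, S5 together cover every district (S1 ∪ S2 ∪ S4 ∪ S5 = {M1, M2, M3, M4, M5, M6, M7, M8, M9, M10}); total cost 12 + 9 + 8 + 3 = 32.
The greedy pick S5, S3, S4, S2, S1 costs 39; no covering selection beats 32.

32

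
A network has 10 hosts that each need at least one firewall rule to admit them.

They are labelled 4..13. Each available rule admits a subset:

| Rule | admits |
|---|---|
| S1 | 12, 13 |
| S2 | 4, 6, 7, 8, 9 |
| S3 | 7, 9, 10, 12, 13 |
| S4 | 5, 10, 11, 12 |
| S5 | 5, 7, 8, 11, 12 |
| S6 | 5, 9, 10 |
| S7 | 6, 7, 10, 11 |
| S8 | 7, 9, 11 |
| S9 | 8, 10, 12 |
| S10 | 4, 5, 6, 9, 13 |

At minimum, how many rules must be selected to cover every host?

Take {S2, S4, S10}. Their union is {4, 5, 6, 7, 8, 9, 10, 11, 12, 13}, which is all 10 hosts.
No 2 of the 10 rules cover everything (all 45 combinations miss at least one host), so 3 is optimal.

3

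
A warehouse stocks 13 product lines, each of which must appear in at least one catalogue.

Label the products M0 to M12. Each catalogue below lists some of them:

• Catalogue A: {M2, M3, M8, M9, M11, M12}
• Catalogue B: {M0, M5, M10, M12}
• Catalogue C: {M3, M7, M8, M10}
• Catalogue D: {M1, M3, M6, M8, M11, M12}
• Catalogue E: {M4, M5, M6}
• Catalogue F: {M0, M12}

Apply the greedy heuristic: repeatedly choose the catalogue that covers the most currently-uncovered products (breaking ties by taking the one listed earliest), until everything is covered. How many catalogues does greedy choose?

Greedy: pick A (covers 6 new) → pick B (covers 3 new) → pick D (covers 2 new) → pick C (covers 1 new) → pick E (covers 1 new). Total picks: 5.

5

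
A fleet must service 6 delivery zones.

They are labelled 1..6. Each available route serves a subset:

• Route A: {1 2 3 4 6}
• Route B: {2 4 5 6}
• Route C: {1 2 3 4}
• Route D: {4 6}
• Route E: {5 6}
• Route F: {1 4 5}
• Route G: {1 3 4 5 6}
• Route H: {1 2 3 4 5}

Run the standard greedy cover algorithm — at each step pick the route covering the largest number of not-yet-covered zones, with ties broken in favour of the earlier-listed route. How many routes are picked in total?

Greedy: pick A (covers 5 new) → pick B (covers 1 new). Total picks: 2.

2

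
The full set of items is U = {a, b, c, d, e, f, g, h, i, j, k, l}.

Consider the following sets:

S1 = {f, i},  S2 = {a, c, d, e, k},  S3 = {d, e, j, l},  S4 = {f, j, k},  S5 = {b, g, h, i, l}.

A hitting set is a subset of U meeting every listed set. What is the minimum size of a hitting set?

Take T = {d, i, j}. Each listed set contains at least one of these, so T is a hitting set of size 3.
No choice of 2 items meets every set, so 3 is the minimum.

3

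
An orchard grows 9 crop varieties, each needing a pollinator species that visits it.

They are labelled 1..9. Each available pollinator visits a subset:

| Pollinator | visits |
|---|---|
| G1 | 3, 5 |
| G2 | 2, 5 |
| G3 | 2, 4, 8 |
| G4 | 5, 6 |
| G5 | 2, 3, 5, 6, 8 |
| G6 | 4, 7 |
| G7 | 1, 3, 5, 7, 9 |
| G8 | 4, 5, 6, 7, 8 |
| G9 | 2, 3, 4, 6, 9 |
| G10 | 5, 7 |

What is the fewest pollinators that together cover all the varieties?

3

G7 and G8 and G9 together: G7 ∪ G8 ∪ G9 = {1, 2, 3, 4, 5, 6, 7, 8, 9} — every variety is covered.
Only G7 contains 1, so G7 is forced; the remaining 4 varieties need at least 2 more pollinators (each remaining pollinator adds at most 3) — so at least 3 pollinators are needed, and 3 is optimal.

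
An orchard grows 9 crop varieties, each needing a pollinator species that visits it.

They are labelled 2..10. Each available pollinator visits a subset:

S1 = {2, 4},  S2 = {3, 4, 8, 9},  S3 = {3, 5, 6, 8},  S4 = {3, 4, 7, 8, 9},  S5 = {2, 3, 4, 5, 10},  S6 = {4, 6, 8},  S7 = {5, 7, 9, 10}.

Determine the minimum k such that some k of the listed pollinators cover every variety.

Take {S1, S3, S7}. Their union is {2, 3, 4, 5, 6, 7, 8, 9, 10}, which is all 9 varieties.
No 2 of the 7 pollinators cover everything (all 21 combinations miss at least one variety), so 3 is optimal.

3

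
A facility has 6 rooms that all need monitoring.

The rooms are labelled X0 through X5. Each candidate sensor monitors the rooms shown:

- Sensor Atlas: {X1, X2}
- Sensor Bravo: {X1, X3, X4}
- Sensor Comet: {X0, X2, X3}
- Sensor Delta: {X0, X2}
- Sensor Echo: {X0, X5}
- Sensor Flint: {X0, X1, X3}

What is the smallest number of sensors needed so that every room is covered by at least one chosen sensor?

3

Take {Atlas, Bravo, Echo}. Their union is {X0, X1, X2, X3, X4, X5}, which is all 6 rooms.
Only Bravo contains X4, so Bravo is forced; the remaining 3 rooms need at least 2 more sensors (each remaining sensor adds at most 2) — so at least 3 sensors are needed, and 3 is optimal.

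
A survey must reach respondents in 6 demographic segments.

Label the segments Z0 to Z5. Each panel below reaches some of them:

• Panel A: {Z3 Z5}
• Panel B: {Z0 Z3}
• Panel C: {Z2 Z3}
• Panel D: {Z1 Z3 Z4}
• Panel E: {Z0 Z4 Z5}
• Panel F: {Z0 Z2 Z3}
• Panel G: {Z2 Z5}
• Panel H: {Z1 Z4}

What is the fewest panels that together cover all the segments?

3

Take {F, G, H}. Their union is {Z0, Z1, Z2, Z3, Z4, Z5}, which is all 6 segments.
No 2 of the 8 panels cover everything (all 28 combinations miss at least one segment), so 3 is optimal.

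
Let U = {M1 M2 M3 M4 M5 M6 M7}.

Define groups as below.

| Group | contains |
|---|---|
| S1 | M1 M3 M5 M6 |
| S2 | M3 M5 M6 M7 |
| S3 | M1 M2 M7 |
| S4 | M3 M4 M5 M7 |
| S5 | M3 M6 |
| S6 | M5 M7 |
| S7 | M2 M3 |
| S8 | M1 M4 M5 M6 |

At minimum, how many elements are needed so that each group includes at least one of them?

H = {M1, M3, M5} meets every group (each contains at least one member of H), and |H| = 3.
No choice of 2 elements meets every group, so 3 is the minimum.

3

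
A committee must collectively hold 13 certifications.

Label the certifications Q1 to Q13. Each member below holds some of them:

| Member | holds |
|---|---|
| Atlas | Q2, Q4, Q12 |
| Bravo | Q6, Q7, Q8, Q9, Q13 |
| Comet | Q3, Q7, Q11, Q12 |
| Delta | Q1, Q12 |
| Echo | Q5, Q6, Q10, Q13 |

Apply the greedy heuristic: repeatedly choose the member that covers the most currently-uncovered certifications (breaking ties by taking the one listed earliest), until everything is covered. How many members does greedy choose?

Greedy: pick Bravo (covers 5 new) → pick Atlas (covers 3 new) → pick Comet (covers 2 new) → pick Echo (covers 2 new) → pick Delta (covers 1 new). Total picks: 5.

5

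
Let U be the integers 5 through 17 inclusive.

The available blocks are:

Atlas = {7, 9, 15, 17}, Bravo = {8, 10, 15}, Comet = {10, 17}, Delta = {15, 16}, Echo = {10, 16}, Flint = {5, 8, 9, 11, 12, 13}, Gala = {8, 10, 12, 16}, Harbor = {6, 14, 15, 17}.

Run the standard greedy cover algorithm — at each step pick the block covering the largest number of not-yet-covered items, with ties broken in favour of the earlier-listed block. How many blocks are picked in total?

4

Greedy: pick Flint (covers 6 new) → pick Harbor (covers 4 new) → pick Echo (covers 2 new) → pick Atlas (covers 1 new). Total picks: 4.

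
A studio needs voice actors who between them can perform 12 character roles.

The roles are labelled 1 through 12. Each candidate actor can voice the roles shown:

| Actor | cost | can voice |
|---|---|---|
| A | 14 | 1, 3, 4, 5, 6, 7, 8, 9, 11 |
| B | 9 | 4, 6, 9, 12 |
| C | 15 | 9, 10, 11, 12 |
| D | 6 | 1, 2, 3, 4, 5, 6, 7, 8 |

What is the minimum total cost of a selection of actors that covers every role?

21

C, D together cover every role (C ∪ D = {1, 2, 3, 4, 5, 6, 7, 8, 9, 10, 11, 12}); total cost 15 + 6 = 21.
No covering selection has total cost below 21.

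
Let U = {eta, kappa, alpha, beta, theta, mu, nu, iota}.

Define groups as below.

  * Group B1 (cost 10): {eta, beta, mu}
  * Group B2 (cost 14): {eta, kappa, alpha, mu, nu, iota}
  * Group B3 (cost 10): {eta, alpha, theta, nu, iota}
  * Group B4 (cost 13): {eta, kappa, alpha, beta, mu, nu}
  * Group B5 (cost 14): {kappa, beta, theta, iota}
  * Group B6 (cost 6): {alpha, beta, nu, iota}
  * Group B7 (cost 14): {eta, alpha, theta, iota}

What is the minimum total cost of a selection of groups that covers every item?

23

B3, B4 together cover every item (B3 ∪ B4 = {eta, kappa, alpha, beta, theta, mu, nu, iota}); total cost 10 + 13 = 23.
The greedy pick B6, B4, B3 costs 29; no covering selection beats 23.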